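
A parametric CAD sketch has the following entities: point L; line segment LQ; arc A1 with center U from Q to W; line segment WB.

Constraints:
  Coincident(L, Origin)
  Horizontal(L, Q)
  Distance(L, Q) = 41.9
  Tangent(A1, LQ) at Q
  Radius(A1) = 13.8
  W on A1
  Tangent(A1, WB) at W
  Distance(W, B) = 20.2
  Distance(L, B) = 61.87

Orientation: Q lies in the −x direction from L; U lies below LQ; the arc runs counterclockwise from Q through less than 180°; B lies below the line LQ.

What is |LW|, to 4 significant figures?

57.91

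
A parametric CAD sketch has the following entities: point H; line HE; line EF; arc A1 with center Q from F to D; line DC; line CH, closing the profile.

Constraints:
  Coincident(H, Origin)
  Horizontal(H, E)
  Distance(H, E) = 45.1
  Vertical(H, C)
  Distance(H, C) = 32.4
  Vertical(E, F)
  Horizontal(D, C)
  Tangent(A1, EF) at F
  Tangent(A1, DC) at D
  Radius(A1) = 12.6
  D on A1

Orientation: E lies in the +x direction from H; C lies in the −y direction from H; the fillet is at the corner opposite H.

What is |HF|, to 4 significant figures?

49.25

H is at the origin; HE is horizontal with |HE| = 45.1 and E on the +x side, so E = (45.10, 0.000). HC is vertical with |HC| = 32.4 and C on the −y side, so C = (0.000, -32.40). The virtual corner opposite H is at (45.10, -32.40). Since A1 is tangent to EF there, QF ⟂ EF and tangency of A1 to DC means the radius QD is perpendicular to DC, with radius 12.6, so the center Q sits 12.6 in from both sides at Q = (32.50, -19.80). That places the tangent points at F = (45.10, -19.80) on EF and D = (32.50, -32.40) on DC. Then |HF| = |F − H| = 49.25.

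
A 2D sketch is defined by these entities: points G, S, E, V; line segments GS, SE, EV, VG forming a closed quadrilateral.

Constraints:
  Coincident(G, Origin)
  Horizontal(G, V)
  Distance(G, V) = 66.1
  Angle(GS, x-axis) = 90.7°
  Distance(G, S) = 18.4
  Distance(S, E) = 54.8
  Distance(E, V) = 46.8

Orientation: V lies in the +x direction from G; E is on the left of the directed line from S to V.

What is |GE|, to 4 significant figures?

65.11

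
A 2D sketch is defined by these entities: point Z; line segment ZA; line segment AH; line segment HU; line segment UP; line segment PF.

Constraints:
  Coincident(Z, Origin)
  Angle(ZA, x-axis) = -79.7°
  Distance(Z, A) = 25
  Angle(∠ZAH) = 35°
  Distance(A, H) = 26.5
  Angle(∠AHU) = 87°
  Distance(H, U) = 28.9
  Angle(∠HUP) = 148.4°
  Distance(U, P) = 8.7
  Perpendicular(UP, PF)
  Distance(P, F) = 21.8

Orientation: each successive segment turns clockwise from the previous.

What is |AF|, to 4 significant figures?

23.74

∠HUP = 148.4° gives UP at 10.70° from the x-axis; with |UP| = 8.7, P = (15.56, 15.11). The perpendicularity gives PF at right angles to UP, so PF runs at -79.30°; with |PF| = 21.8, F = (19.61, -6.313). Then |AF| = |F − A| = 23.74.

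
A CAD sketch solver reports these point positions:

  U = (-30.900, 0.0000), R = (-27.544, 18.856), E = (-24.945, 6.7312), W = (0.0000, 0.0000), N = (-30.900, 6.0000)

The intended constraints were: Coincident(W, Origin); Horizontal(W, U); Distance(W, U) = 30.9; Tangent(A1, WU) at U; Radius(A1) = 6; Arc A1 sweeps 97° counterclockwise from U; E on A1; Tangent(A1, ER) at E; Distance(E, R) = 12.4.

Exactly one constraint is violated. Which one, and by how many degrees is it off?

Tangent(A1, ER) at E — off by 5.10°.

W = (0.00, 0.00) ✓; W.y = 0.00, U.y = 0.00 ✓; |WU| = 30.90 ✓; ∠(NU, UW) = 90.00° ✓; |NU| = 6.000 ✓; bearing(N→E) − bearing(N→U) = 97.00° ✓; |NE| = 6.000 ✓; ∠(NE, ER) = 84.90° ✗; |ER| = 12.40 ✓.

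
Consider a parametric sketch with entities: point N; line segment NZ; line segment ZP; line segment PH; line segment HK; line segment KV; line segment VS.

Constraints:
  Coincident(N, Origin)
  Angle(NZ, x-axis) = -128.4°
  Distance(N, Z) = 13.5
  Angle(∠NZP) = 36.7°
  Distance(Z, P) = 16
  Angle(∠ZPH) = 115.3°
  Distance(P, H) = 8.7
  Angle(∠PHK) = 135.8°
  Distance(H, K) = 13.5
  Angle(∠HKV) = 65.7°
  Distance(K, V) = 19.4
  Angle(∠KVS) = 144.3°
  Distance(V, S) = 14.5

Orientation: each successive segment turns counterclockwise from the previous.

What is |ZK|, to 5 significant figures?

25.717

∠ZPH = 115.3° gives PH at 79.600° from the x-axis; with |PH| = 8.7, H = (8.6470, 2.0913). ∠PHK = 135.8° gives HK at 123.80° from the x-axis; with |HK| = 13.5, K = (1.1370, 13.310). Then |ZK| = |K − Z| = 25.717.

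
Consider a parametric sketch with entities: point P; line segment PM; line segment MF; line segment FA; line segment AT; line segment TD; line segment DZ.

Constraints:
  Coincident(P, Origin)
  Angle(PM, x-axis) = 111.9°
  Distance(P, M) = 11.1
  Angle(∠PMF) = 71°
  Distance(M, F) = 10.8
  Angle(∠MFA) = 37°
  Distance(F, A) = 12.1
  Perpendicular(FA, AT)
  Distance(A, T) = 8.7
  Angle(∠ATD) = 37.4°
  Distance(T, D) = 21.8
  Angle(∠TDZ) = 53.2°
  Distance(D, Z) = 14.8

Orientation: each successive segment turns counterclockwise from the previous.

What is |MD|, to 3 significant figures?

18.0

P is at the origin; PM runs at 111.9° with length 11.1, so M = (-4.14, 10.3). ∠PMF = 71.0° gives MF at -139° from the x-axis; with |MF| = 10.8, F = (-12.3, 3.23). ∠MFA = 37.0° gives FA at 3.90° from the x-axis; with |FA| = 12.1, A = (-0.231, 4.05). The perpendicularity gives AT at right angles to FA, so AT runs at 93.9°; with |AT| = 8.7, T = (-0.823, 12.7). ∠ATD = 37.4° gives TD at -124° from the x-axis; with |TD| = 21.8, D = (-12.9, -5.45). Then |MD| = |D − M| = 18.0.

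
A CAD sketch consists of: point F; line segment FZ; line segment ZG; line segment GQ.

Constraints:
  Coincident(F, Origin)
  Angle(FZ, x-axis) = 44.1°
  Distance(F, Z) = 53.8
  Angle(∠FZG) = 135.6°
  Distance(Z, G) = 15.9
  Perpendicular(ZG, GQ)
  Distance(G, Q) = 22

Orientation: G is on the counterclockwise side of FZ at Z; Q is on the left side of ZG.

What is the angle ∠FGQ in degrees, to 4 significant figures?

55.29°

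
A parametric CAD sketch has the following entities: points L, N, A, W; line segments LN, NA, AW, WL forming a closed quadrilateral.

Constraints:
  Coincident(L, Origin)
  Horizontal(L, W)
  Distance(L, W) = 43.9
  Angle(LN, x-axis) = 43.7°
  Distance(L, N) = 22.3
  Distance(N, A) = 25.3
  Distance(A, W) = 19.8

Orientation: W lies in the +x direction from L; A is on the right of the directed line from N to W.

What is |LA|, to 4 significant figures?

26.98

L is at the origin; LW is horizontal with |LW| = 43.9 and W in +x, so W = (43.9, 0). LN runs at 43.7° with |LN| = 22.3, so N = (16.12, 15.41). A is determined by |NA| = 25.3 and |AW| = 19.8 together: it lies at the intersection of circle(N, 25.3) and circle(W, 19.8). With |NW| = 31.76, the foot of the radical line on NW is 19.79 from N and the perpendicular offset is √(25.3² − 19.79²) = 15.77. Taking the right-of-NW solution: A = (25.78, -7.978).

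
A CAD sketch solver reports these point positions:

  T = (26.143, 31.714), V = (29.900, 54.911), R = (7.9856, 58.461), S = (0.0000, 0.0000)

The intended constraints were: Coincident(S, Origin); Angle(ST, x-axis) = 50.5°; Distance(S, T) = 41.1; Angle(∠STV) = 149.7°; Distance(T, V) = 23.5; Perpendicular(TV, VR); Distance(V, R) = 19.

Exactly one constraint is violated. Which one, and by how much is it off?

Distance(V, R) = 19 — off by 3.20.

S = (0.00, 0.00) ✓; ST at 50.50° ✓; |ST| = 41.10 ✓; ∠STV = 149.7° ✓; |TV| = 23.50 ✓; ∠(TV, VR) = 90.00° ✓; |VR| = 22.20 ✗.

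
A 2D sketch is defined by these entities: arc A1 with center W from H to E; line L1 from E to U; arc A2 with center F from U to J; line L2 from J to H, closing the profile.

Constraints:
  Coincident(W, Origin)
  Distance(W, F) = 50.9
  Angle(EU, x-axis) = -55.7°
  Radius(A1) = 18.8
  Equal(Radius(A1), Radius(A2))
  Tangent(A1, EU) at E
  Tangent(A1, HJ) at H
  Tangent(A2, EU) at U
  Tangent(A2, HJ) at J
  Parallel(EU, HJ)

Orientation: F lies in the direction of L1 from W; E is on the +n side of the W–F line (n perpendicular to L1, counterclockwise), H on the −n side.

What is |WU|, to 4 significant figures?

54.26

The slot axis is L1's direction at -55.7°, so u = (cos -55.7°, sin -55.7°) = (0.5635, -0.8261) and n = (−sin -55.7°, cos -55.7°) = (0.8261, 0.5635). W is at the origin and F lies 50.9 along u from W, so F = 50.9·u = (28.68, -42.05). Tangency of A1 to both parallel lines with radius 18.8 puts E and H at W ± 18.8·n: E = (15.53, 10.59), H = (-15.53, -10.59). Equal radii place U and J the same way about F: U = F + 18.8·n = (44.21, -31.45), J = F − 18.8·n = (13.15, -52.64). Then |WU| = |U − W| = 54.26.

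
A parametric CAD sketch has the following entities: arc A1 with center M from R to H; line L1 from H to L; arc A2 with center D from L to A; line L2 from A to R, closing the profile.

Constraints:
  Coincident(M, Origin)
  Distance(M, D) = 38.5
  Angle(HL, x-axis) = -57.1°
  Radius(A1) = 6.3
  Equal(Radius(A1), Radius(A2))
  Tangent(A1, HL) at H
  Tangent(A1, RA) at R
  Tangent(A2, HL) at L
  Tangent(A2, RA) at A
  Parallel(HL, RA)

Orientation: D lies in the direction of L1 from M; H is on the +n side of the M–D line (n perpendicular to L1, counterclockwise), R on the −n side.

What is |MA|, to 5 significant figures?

39.012

The slot axis is L1's direction at -57.1°, so u = (cos -57.1°, sin -57.1°) = (0.54317, -0.83962) and n = (−sin -57.1°, cos -57.1°) = (0.83962, 0.54317). M is at the origin and D lies 38.5 along u from M, so D = 38.5·u = (20.912, -32.325). Tangency of A1 to both parallel lines with radius 6.3 puts H and R at M ± 6.3·n: H = (5.2896, 3.4220), R = (-5.2896, -3.4220). Equal radii place L and A the same way about D: L = D + 6.3·n = (26.202, -28.903), A = D − 6.3·n = (15.623, -35.747). Then |MA| = |A − M| = 39.012.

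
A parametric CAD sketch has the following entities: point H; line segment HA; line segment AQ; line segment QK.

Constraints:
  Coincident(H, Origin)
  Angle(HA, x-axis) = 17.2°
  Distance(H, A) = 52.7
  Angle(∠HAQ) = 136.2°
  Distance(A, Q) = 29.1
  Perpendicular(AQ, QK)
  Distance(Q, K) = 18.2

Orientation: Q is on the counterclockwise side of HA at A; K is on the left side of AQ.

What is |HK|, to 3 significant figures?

69.6

H is at the origin; HA runs at 17.2° with length 52.7, so A = 52.7·(cos 17.2°, sin 17.2°) = (50.3, 15.6). ∠HAQ = 136.2°, so AQ runs at 17.2° + (180° − 136.2°) = 61.0° from the x-axis; with |AQ| = 29.1, Q = A + 29.1·(cos 61.0°, sin 61.0°) = (64.5, 41.0). The perpendicularity gives QK at right angles to AQ; with |QK| = 18.2 on the left of AQ, K = Q + 18.2·(-0.875, 0.485) = (48.5, 49.9). Then |HK| = |K − H| = 69.6.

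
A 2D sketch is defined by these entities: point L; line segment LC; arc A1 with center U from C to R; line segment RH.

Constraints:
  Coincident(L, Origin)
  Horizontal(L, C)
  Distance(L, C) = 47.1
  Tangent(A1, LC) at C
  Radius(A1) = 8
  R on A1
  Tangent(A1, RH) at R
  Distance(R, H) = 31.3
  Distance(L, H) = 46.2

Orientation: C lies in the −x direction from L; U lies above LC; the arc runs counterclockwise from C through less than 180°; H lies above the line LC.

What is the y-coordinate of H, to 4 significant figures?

35.29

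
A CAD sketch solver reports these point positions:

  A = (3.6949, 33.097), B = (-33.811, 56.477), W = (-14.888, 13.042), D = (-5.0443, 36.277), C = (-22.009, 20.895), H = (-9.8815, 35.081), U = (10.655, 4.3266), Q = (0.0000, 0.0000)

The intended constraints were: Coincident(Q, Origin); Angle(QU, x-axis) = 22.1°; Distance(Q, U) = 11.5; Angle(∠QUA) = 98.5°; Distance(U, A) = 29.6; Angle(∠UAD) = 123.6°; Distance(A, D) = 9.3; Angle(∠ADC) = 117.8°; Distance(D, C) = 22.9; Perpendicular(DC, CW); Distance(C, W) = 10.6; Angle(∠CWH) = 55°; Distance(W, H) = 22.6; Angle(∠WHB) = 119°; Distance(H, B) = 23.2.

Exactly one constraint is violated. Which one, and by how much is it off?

Distance(H, B) = 23.2 — off by 8.90.

Q = (0.00, 0.00) ✓; QU at 22.10° ✓; |QU| = 11.50 ✓; ∠QUA = 98.50° ✓; |UA| = 29.60 ✓; ∠UAD = 123.6° ✓; |AD| = 9.300 ✓; ∠ADC = 117.8° ✓; |DC| = 22.90 ✓; ∠(DC, CW) = 90.00° ✓; |CW| = 10.60 ✓; ∠CWH = 55.00° ✓; |WH| = 22.60 ✓; ∠WHB = 119.0° ✓; |HB| = 32.10 ✗.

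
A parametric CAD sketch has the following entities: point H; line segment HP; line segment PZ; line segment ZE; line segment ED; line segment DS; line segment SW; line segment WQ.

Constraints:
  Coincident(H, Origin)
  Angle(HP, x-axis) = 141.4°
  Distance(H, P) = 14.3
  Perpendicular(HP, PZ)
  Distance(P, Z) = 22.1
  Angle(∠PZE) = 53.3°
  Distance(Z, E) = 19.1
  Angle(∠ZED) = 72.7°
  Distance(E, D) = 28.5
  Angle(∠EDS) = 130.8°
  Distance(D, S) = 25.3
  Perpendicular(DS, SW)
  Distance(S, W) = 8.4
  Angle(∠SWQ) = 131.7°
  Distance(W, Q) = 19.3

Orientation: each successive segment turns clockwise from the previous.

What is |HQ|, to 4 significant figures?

32.63

H is at the origin; HP runs at 141.4° with length 14.3, so P = (-11.18, 8.921). The perpendicularity gives PZ at right angles to HP, so PZ runs at 51.40°; with |PZ| = 22.1, Z = (2.612, 26.19). ∠PZE = 53.3° gives ZE at -75.30° from the x-axis; with |ZE| = 19.1, E = (7.459, 7.718). ∠ZED = 72.7° gives ED at 177.4° from the x-axis; with |ED| = 28.5, D = (-21.01, 9.011). ∠EDS = 130.8° gives DS at 128.2° from the x-axis; with |DS| = 25.3, S = (-36.66, 28.89). DS is perpendicular to SW, so SW runs at 38.20°; with |SW| = 8.4, W = (-30.06, 34.09). ∠SWQ = 131.7° gives WQ at -10.10° from the x-axis; with |WQ| = 19.3, Q = (-11.06, 30.70). Then |HQ| = |Q − H| = 32.63.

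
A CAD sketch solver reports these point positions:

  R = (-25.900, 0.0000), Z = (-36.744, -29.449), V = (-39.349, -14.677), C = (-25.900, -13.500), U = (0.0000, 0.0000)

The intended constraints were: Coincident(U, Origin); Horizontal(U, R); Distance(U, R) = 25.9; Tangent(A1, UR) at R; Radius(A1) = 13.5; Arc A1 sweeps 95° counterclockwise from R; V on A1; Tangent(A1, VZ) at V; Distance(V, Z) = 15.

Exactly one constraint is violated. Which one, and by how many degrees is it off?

Tangent(A1, VZ) at V — off by 5.00°.

U = (0.00, 0.00) ✓; U.y = 0.00, R.y = 0.00 ✓; |UR| = 25.90 ✓; ∠(CR, RU) = 90.00° ✓; |CR| = 13.50 ✓; bearing(C→V) − bearing(C→R) = 95.00° ✓; |CV| = 13.50 ✓; ∠(CV, VZ) = 85.00° ✗; |VZ| = 15.00 ✓.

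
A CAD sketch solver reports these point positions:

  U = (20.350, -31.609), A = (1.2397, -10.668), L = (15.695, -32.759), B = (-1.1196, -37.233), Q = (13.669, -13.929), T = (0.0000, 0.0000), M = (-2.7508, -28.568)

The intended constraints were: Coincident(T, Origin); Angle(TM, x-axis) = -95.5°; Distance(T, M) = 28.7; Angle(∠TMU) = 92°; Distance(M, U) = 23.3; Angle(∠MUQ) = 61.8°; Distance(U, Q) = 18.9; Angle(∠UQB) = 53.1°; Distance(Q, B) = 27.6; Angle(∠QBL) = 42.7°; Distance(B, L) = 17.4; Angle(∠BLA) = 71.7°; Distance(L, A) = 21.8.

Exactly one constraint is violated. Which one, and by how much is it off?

Distance(L, A) = 21.8 — off by 4.60.

T = (0.00, 0.00) ✓; TM at -95.50° ✓; |TM| = 28.70 ✓; ∠TMU = 92.00° ✓; |MU| = 23.30 ✓; ∠MUQ = 61.80° ✓; |UQ| = 18.90 ✓; ∠UQB = 53.10° ✓; |QB| = 27.60 ✓; ∠QBL = 42.70° ✓; |BL| = 17.40 ✓; ∠BLA = 71.70° ✓; |LA| = 26.40 ✗.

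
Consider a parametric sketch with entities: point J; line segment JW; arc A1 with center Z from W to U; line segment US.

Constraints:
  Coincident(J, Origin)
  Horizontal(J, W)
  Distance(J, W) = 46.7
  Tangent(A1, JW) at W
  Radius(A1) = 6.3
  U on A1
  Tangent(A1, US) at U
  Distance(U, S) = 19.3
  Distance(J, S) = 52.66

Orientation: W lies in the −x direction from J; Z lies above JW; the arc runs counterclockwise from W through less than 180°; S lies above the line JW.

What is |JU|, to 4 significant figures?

41.36

Checks: |ZU| = 6.300 ✓; ∠(ZU, US) = 90.00° ✓; |US| = 19.30 ✓; |JS| = 52.66 ✓.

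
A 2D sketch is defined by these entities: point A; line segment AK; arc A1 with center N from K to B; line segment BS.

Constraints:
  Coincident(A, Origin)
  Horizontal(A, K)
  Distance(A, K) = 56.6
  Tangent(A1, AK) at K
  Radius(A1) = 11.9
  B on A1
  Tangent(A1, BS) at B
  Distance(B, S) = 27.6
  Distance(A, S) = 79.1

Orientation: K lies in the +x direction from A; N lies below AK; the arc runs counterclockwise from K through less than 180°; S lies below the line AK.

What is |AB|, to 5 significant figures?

52.628

Checks: |NB| = 11.90 ✓; ∠(NB, BS) = 90.00° ✓; |BS| = 27.60 ✓; |AS| = 79.10 ✓.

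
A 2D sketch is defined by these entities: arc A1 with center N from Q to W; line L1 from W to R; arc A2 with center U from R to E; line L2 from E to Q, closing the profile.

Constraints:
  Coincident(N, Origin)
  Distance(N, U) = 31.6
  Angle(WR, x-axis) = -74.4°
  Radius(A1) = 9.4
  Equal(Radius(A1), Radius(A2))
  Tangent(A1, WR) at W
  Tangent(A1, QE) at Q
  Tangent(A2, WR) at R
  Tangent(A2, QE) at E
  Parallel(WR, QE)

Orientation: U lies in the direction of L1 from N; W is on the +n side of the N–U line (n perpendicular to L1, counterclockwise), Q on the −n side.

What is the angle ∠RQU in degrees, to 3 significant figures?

14.2°

The slot axis is L1's direction at -74.4°, so u = (cos -74.4°, sin -74.4°) = (0.269, -0.963) and n = (−sin -74.4°, cos -74.4°) = (0.963, 0.269). N is at the origin and U lies 31.6 along u from N, so U = 31.6·u = (8.50, -30.4). Tangency of A1 to both parallel lines with radius 9.4 puts W and Q at N ± 9.4·n: W = (9.05, 2.53), Q = (-9.05, -2.53). Equal radii place R and E the same way about U: R = U + 9.4·n = (17.6, -27.9), E = U − 9.4·n = (-0.556, -33.0). Then cos ∠RQU = QR·QU / (|QR||QU|), giving 14.2°.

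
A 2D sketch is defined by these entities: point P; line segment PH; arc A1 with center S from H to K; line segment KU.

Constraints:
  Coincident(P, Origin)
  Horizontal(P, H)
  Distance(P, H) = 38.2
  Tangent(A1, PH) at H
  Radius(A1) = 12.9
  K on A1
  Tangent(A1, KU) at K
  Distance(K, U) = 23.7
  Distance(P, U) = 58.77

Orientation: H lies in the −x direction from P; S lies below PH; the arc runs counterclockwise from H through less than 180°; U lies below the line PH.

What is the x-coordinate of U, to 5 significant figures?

-43.678

Checks: |SK| = 12.90 ✓; ∠(SK, KU) = 90.00° ✓; |KU| = 23.70 ✓; |PU| = 58.77 ✓.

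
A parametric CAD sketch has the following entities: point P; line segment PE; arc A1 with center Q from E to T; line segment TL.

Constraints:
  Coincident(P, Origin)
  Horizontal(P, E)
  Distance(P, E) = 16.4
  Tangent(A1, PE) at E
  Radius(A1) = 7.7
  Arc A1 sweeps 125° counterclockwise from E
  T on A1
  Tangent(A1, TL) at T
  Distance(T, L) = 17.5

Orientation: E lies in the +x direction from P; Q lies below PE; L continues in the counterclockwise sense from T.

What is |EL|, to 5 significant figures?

26.713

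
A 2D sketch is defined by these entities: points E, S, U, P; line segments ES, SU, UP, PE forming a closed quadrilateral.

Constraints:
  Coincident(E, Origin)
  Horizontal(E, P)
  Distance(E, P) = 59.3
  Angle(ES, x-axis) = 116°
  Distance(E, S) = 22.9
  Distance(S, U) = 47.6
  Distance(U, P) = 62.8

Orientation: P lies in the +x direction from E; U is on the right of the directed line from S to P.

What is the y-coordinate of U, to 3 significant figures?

-25.5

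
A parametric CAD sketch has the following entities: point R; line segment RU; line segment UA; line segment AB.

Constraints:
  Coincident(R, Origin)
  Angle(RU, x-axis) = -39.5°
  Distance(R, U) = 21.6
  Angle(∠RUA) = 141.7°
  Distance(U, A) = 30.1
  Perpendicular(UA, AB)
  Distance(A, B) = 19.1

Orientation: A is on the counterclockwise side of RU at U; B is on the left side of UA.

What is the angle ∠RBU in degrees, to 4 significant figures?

25.47°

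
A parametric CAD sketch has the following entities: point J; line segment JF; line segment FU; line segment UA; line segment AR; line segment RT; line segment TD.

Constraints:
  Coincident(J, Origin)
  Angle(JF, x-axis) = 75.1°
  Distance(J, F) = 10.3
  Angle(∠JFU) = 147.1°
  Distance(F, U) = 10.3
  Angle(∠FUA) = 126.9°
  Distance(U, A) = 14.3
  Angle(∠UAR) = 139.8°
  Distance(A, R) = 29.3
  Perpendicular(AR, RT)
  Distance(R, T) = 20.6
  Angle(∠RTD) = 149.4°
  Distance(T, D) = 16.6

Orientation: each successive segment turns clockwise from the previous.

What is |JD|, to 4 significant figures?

26.07

J is at the origin; JF runs at 75.1° with length 10.3, so F = (2.648, 9.954). ∠JFU = 147.1° gives FU at 42.20° from the x-axis; with |FU| = 10.3, U = (10.28, 16.87). ∠FUA = 126.9° gives UA at -10.90° from the x-axis; with |UA| = 14.3, A = (24.32, 14.17). ∠UAR = 139.8° gives AR at -51.10° from the x-axis; with |AR| = 29.3, R = (42.72, -8.634). AR is perpendicular to RT, so RT runs at -141.1°; with |RT| = 20.6, T = (26.69, -21.57). ∠RTD = 149.4° gives TD at -171.7° from the x-axis; with |TD| = 16.6, D = (10.26, -23.97). Then |JD| = |D − J| = 26.07.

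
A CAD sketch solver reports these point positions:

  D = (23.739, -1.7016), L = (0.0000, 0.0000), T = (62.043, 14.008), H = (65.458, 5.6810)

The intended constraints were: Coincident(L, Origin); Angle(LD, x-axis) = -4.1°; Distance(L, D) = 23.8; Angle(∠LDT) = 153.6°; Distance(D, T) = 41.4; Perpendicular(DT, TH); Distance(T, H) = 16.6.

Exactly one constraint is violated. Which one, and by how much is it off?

Distance(T, H) = 16.6 — off by 7.60.

L = (0.00, 0.00) ✓; LD at -4.100° ✓; |LD| = 23.80 ✓; ∠LDT = 153.6° ✓; |DT| = 41.40 ✓; ∠(DT, TH) = 90.00° ✓; |TH| = 9.000 ✗.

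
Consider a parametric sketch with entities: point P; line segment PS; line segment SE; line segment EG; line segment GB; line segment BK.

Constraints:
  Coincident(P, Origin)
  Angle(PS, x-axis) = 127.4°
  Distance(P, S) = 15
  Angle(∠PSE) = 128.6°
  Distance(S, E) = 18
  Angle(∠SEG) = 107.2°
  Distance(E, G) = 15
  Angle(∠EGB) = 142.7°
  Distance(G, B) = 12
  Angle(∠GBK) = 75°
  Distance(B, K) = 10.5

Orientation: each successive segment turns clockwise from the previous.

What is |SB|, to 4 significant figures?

31.47

∠SEG = 107.2° gives EG at 3.200° from the x-axis; with |EG| = 15.0, G = (10.22, 30.22). ∠EGB = 142.7° gives GB at -34.10° from the x-axis; with |GB| = 12.0, B = (20.16, 23.49). Then |SB| = |B − S| = 31.47.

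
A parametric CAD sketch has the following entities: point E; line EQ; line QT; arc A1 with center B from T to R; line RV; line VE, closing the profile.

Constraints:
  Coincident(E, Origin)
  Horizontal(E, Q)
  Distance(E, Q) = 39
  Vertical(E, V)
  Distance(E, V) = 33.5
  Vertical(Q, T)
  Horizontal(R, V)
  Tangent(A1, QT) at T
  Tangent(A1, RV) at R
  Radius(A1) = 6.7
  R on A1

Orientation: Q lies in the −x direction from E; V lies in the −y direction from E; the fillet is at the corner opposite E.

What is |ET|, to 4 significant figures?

47.32

E is at the origin; E and Q share the same y with |EQ| = 39.0 and Q on the −x side, so Q = (-39.00, 0.000). EV is vertical with |EV| = 33.5 and V on the −y side, so V = (0.000, -33.50). The virtual corner opposite E is at (-39.00, -33.50). Tangency of A1 to QT means the radius BT is perpendicular to QT and tangency of A1 to RV means the radius BR is perpendicular to RV, with radius 6.7, so the center B sits 6.7 in from both sides at B = (-32.30, -26.80). That places the tangent points at T = (-39.00, -26.80) on QT and R = (-32.30, -33.50) on RV. Then |ET| = |T − E| = 47.32.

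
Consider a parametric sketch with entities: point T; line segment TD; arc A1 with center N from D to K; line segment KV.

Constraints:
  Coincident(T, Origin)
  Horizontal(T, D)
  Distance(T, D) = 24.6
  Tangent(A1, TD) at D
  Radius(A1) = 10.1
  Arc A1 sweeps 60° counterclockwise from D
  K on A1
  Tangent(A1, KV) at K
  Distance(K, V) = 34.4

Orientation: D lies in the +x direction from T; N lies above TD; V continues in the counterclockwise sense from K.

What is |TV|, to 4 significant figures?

61.39

On A1, D sits at bearing -90° from N; a 60° counterclockwise sweep puts K at bearing -30°, so K = N + 10.1·(cos -30°, sin -30°) = (33.35, 5.050). A1 meets KV tangentially, so NK is at right angles to KV, so KV runs along (−sin -30°, cos -30°); with |KV| = 34.4, V = (50.55, 34.84). Then |TV| = |V − T| = 61.39.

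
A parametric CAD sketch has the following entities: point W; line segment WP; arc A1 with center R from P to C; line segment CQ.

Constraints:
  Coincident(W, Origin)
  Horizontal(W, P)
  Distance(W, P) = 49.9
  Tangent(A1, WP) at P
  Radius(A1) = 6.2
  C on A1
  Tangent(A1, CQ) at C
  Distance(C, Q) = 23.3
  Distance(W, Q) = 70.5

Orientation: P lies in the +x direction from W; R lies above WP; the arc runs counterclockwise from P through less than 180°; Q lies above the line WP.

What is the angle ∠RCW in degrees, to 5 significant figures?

31.514°

Checks: W = (0.00, 0.00) ✓; |RC| = 6.200 ✓; ∠(RC, CQ) = 90.00° ✓; |CQ| = 23.30 ✓; |WQ| = 70.50 ✓.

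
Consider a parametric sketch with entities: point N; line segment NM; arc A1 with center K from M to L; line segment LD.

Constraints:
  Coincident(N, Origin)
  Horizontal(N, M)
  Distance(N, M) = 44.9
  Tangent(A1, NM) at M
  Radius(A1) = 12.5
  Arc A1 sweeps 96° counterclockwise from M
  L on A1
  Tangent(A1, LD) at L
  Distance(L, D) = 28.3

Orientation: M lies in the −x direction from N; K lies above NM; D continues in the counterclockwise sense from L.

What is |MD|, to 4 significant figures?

43.01

N is at the origin; NM is horizontal with |NM| = 44.9 and M on the −x side, so M = (-44.90, 0.000). Tangency of A1 to NM means the radius KM is perpendicular to NM, so K = M + (0, 12.5) = (-44.90, 12.50). On A1, M sits at bearing -90° from K; a 96° counterclockwise sweep puts L at bearing 6°, so L = K + 12.5·(cos 6°, sin 6°) = (-32.47, 13.81). The tangent condition forces KL to be normal to LD, so LD runs along (−sin 6°, cos 6°); with |LD| = 28.3, D = (-35.43, 41.95). Then |MD| = |D − M| = 43.01.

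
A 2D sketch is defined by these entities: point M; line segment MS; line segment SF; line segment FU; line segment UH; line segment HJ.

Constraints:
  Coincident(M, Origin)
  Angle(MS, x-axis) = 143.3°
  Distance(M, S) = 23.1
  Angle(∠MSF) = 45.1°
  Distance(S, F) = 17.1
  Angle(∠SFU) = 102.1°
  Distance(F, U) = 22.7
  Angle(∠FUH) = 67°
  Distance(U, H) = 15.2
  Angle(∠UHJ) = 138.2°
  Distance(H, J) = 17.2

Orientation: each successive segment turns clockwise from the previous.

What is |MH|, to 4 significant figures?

9.829

M is at the origin; MS runs at 143.3° with length 23.1, so S = (-18.52, 13.81). ∠MSF = 45.1° gives SF at 8.400° from the x-axis; with |SF| = 17.1, F = (-1.604, 16.30). ∠SFU = 102.1° gives FU at -69.50° from the x-axis; with |FU| = 22.7, U = (6.345, -4.959). ∠FUH = 67.0° gives UH at 177.5° from the x-axis; with |UH| = 15.2, H = (-8.840, -4.296). Then |MH| = |H − M| = 9.829.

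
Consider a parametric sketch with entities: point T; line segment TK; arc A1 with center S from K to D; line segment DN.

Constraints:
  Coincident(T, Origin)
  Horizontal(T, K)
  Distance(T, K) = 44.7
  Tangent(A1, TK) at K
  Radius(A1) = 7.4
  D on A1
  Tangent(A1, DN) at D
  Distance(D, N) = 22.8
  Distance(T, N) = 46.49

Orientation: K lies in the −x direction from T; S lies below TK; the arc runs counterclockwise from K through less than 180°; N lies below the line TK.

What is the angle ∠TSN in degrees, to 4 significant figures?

77.61°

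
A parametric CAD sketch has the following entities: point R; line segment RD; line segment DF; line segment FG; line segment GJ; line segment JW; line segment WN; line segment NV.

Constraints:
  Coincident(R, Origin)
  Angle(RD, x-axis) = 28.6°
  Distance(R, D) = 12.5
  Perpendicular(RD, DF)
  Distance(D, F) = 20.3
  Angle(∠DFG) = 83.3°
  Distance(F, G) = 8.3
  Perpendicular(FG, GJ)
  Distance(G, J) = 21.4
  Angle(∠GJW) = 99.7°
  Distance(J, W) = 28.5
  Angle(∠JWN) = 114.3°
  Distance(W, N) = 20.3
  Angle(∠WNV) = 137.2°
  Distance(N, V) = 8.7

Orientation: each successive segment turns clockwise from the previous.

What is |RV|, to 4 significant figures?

48.06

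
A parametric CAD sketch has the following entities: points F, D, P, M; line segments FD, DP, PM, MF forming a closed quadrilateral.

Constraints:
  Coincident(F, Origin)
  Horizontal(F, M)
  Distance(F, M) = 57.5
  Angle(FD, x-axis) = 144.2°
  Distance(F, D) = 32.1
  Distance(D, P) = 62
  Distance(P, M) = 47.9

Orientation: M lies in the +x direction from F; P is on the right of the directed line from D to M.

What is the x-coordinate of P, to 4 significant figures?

17.11

Checks: |DP| = 62.00 ✓; |PM| = 47.90 ✓.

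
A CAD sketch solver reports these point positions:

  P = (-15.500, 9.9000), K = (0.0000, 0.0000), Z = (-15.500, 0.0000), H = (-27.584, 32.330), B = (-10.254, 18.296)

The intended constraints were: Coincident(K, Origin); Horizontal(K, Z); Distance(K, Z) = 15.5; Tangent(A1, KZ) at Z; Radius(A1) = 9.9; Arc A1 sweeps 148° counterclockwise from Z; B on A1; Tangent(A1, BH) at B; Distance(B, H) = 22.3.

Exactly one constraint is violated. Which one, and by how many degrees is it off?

Tangent(A1, BH) at B — off by 7.00°.

K = (0.00, 0.00) ✓; K.y = 0.00, Z.y = 0.00 ✓; |KZ| = 15.50 ✓; ∠(PZ, ZK) = 90.00° ✓; |PZ| = 9.900 ✓; bearing(P→B) − bearing(P→Z) = 148.0° ✓; |PB| = 9.900 ✓; ∠(PB, BH) = 97.00° ✗; |BH| = 22.30 ✓.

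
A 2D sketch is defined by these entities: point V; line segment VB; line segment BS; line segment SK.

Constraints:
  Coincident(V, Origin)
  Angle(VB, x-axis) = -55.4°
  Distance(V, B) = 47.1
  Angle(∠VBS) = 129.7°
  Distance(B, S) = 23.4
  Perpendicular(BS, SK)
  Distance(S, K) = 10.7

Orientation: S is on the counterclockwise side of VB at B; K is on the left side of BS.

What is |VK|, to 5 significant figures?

59.270

V is at the origin; VB runs at -55.4° with length 47.1, so B = 47.1·(cos -55.4°, sin -55.4°) = (26.745, -38.770). ∠VBS = 129.7°, so BS runs at -55.4° + (180° − 129.7°) = -5.1000° from the x-axis; with |BS| = 23.4, S = B + 23.4·(cos -5.1000°, sin -5.1000°) = (50.053, -40.850). BS ⟂ SK; with |SK| = 10.7 on the left of BS, K = S + 10.7·(0.088894, 0.99604) = (51.004, -30.192). Then |VK| = |K − V| = 59.270.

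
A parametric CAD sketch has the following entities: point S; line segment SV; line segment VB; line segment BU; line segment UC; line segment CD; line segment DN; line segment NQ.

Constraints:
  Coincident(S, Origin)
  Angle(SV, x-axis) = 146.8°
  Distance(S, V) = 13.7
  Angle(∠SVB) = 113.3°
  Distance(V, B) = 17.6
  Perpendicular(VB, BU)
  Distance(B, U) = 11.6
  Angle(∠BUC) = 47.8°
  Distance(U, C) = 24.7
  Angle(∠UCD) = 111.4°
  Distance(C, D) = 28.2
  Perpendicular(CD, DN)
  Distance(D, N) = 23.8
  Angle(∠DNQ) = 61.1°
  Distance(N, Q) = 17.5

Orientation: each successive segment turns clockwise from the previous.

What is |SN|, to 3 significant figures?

51.3

S is at the origin; SV runs at 146.8° with length 13.7, so V = (-11.5, 7.50). ∠SVB = 113.3° gives VB at 80.1° from the x-axis; with |VB| = 17.6, B = (-8.44, 24.8). VB is perpendicular to BU, so BU runs at -9.90°; with |BU| = 11.6, U = (2.99, 22.8). ∠BUC = 47.8° gives UC at -142° from the x-axis; with |UC| = 24.7, C = (-16.5, 7.67). ∠UCD = 111.4° gives CD at 149° from the x-axis; with |CD| = 28.2, D = (-40.7, 22.1). CD is perpendicular to DN, so DN runs at 59.3°; with |DN| = 23.8, N = (-28.6, 42.5). Then |SN| = |N − S| = 51.3.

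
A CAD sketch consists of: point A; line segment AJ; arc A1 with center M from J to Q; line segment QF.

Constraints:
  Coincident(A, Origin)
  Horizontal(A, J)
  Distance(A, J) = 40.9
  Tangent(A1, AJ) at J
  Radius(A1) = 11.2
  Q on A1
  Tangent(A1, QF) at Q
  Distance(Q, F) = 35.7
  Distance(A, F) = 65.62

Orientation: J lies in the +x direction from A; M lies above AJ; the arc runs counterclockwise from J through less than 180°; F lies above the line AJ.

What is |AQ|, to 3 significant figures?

53.6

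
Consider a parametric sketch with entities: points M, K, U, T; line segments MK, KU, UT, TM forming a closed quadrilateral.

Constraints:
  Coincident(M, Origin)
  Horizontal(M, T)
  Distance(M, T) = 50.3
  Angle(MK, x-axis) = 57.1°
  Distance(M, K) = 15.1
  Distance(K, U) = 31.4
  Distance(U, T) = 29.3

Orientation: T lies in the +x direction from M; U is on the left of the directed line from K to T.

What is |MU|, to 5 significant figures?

44.911

M is at the origin; MT is horizontal with |MT| = 50.3 and T in +x, so T = (50.3, 0). MK runs at 57.1° with |MK| = 15.1, so K = (8.2019, 12.678). U is determined by |KU| = 31.4 and |UT| = 29.3 together: it lies at the intersection of circle(K, 31.4) and circle(T, 29.3). With |KT| = 43.966, the foot of the radical line on KT is 23.433 from K and the perpendicular offset is √(31.4² − 23.433²) = 20.902. Taking the left-of-KT solution: U = (36.666, 25.935).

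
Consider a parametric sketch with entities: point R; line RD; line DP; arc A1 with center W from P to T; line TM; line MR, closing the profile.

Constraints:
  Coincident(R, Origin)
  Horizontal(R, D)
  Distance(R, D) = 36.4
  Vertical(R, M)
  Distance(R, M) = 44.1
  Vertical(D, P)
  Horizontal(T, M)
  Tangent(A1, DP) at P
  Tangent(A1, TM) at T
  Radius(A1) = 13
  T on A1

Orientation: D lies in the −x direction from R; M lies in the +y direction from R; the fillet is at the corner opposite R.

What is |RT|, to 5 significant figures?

49.924

The virtual corner opposite R is at (-36.400, 44.100). A1 meets DP tangentially, so WP is at right angles to DP and tangency of A1 to TM means the radius WT is perpendicular to TM, with radius 13.0, so the center W sits 13.0 in from both sides at W = (-23.400, 31.100). That places the tangent points at P = (-36.400, 31.100) on DP and T = (-23.400, 44.100) on TM. Then |RT| = |T − R| = 49.924.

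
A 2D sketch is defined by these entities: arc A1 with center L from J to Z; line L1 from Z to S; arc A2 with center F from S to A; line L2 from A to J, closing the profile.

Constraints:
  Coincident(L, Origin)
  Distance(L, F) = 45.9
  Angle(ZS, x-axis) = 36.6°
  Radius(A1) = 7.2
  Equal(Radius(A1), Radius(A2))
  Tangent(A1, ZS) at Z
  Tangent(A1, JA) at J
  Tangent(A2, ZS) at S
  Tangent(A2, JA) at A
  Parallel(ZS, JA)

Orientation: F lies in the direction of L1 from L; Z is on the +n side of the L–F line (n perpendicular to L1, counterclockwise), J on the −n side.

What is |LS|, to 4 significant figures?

46.46

Tangency of A1 to both parallel lines with radius 7.2 puts Z and J at L ± 7.2·n: Z = (-4.293, 5.780), J = (4.293, -5.780). Equal radii place S and A the same way about F: S = F + 7.2·n = (32.56, 33.15), A = F − 7.2·n = (41.14, 21.59). Then |LS| = |S − L| = 46.46.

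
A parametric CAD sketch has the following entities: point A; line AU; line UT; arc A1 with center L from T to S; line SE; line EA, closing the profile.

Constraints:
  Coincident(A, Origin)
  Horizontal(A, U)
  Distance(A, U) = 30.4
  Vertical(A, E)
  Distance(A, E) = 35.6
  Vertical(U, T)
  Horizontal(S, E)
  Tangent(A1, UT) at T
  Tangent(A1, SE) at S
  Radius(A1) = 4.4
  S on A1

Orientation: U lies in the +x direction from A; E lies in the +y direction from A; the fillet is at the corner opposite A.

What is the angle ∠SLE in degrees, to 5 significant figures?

80.395°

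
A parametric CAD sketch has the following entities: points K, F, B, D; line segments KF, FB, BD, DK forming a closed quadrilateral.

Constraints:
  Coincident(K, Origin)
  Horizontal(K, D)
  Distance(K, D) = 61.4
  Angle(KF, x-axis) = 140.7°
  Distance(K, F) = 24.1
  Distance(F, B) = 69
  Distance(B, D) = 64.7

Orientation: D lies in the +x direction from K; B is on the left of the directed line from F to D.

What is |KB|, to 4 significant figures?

68.44

K is at the origin; K and D share the same y with |KD| = 61.4 and D in +x, so D = (61.4, 0). KF runs at 140.7° with |KF| = 24.1, so F = (-18.65, 15.26). B is determined by |FB| = 69.0 and |BD| = 64.7 together: it lies at the intersection of circle(F, 69.0) and circle(D, 64.7). With |FD| = 81.49, the foot of the radical line on FD is 44.27 from F and the perpendicular offset is √(69.0² − 44.27²) = 52.92. Taking the left-of-FD solution: B = (34.75, 58.96).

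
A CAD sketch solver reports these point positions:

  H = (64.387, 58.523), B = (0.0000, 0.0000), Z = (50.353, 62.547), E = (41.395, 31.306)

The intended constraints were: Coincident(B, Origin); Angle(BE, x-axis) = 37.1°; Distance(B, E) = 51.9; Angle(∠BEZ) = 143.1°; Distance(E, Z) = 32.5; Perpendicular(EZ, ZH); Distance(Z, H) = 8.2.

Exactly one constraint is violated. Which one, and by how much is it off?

Distance(Z, H) = 8.2 — off by 6.40.

B = (0.00, 0.00) ✓; BE at 37.10° ✓; |BE| = 51.90 ✓; ∠BEZ = 143.1° ✓; |EZ| = 32.50 ✓; ∠(EZ, ZH) = 90.00° ✓; |ZH| = 14.60 ✗.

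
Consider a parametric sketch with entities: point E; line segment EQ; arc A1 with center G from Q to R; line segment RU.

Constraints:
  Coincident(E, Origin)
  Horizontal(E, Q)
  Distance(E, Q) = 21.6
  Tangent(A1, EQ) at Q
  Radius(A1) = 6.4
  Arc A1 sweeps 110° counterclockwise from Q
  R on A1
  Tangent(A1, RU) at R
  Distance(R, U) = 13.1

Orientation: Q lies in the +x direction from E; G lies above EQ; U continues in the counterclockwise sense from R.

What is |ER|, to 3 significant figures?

28.9

E is at the origin; E and Q share the same y with |EQ| = 21.6 and Q on the +x side, so Q = (21.6, 0.00). Since A1 is tangent to EQ there, GQ ⟂ EQ, so G = Q + (0, 6.4) = (21.6, 6.40). On A1, Q sits at bearing -90° from G; a 110° counterclockwise sweep puts R at bearing 20°, so R = G + 6.4·(cos 20°, sin 20°) = (27.6, 8.59). Then |ER| = |R − E| = 28.9.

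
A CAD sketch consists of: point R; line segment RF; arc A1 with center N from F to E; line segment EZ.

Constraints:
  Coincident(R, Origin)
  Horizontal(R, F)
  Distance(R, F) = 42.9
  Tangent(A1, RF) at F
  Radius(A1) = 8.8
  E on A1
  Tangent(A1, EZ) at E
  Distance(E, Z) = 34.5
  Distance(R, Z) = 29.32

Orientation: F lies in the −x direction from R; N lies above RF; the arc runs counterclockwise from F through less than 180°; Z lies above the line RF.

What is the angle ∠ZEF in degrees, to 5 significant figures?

157.76°

Checks: |NE| = 8.800 ✓; ∠(NE, EZ) = 90.00° ✓; |EZ| = 34.50 ✓; |RZ| = 29.32 ✓.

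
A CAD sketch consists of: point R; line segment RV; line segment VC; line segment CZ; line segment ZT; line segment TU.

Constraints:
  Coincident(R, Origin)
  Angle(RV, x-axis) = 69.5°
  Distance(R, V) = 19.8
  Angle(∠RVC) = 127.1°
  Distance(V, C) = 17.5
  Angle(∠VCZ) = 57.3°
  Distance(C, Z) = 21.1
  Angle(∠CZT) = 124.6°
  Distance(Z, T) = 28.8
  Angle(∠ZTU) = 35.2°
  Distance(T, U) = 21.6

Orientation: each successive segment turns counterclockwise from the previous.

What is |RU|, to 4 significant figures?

12.01

R is at the origin; RV runs at 69.5° with length 19.8, so V = (6.934, 18.55). ∠RVC = 127.1° gives VC at 122.4° from the x-axis; with |VC| = 17.5, C = (-2.443, 33.32). ∠VCZ = 57.3° gives CZ at -114.9° from the x-axis; with |CZ| = 21.1, Z = (-11.33, 14.18). ∠CZT = 124.6° gives ZT at -59.50° from the x-axis; with |ZT| = 28.8, T = (3.290, -10.63). ∠ZTU = 35.2° gives TU at 85.30° from the x-axis; with |TU| = 21.6, U = (5.060, 10.90). Then |RU| = |U − R| = 12.01.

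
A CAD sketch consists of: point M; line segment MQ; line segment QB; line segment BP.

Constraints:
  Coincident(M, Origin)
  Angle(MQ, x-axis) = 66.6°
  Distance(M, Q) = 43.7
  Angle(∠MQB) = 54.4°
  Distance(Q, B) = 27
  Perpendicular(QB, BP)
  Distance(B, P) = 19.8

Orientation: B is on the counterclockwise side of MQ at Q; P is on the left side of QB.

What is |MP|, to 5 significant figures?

15.810

M is at the origin; MQ runs at 66.6° with length 43.7, so Q = 43.7·(cos 66.6°, sin 66.6°) = (17.355, 40.106). ∠MQB = 54.4°, so QB runs at 66.6° + (180° − 54.4°) = 192.20° from the x-axis; with |QB| = 27.0, B = Q + 27.0·(cos 192.20°, sin 192.20°) = (-9.0349, 34.400). QB is perpendicular to BP; with |BP| = 19.8 on the left of QB, P = B + 19.8·(0.21132, -0.97742) = (-4.8506, 15.047). Then |MP| = |P − M| = 15.810.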